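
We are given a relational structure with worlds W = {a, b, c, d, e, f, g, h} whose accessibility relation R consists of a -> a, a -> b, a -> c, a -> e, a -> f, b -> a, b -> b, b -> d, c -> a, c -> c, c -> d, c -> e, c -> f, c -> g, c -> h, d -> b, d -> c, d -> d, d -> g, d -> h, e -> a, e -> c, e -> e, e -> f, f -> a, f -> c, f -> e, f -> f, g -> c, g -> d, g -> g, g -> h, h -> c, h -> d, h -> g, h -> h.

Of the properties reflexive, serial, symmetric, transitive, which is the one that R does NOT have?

transitive

Reflexive: yes — every world is R-related to itself.
Serial: yes — every world has a successor (e.g. a R a).
Symmetric: yes — every pair in R has its reverse in R.
Transitive: no — a R b and b R d, but not a R d.
Only transitive fails.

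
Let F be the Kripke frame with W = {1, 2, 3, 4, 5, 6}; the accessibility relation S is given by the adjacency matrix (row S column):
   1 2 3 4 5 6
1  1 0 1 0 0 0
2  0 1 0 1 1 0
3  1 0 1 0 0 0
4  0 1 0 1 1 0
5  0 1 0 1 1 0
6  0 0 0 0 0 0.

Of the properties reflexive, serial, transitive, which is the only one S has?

transitive

Reflexive: no — 6 is not related to itself.
Serial: no — 6 has no S-successor.
Transitive: yes — every two-step S-path is closed by a direct edge.
Only transitive holds.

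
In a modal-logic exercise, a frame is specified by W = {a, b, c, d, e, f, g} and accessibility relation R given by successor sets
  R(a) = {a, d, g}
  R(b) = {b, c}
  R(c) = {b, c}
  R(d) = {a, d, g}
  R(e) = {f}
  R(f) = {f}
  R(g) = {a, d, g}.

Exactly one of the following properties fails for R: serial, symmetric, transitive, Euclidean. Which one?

Serial: yes — every world has a successor (e.g. a R a).
Symmetric: no — e R f but not f R e.
Transitive: yes — every two-step R-path is closed by a direct edge.
Euclidean: yes — any two successors of a common world are R-related.
Only symmetric fails.

symmetric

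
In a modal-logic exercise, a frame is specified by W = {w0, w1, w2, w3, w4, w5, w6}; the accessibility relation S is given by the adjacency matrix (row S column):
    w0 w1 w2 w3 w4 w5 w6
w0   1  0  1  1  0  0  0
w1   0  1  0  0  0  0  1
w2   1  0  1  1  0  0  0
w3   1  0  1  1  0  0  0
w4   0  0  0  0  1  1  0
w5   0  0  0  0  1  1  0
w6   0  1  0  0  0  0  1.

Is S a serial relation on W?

Serial: yes — every world has a successor (e.g. w0 S w0).

Yes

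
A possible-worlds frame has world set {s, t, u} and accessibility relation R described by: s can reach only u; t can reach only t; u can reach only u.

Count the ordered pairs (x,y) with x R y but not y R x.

1

Enumerating: (s,u).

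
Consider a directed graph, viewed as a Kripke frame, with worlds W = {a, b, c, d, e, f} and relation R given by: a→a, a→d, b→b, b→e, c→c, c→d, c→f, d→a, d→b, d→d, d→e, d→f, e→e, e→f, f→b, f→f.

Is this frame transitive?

No

Transitive: no — a R d and d R b, but not a R b.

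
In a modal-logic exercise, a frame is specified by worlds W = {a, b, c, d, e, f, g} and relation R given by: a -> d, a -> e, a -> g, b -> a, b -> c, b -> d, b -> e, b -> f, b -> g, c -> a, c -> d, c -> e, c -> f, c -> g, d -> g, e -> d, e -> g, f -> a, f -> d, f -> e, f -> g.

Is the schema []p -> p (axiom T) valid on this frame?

No

Axiom T corresponds to the accessibility relation being reflexive.
Reflexive: no — a is not related to itself.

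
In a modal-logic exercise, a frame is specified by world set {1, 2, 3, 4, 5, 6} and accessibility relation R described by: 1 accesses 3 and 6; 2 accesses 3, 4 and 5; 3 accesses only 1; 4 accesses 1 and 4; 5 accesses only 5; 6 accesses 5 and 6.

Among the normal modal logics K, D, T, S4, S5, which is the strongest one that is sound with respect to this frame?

D

Serial (axiom D): yes — every world has a successor (e.g. 1 R 3).
Reflexive (axiom T): no — 1 is not related to itself.
Transitive (axiom 4): no — 1 R 6 and 6 R 5, but not 1 R 5.
Euclidean (axiom 5): no — 1 R 3 and 1 R 6, but not 3 R 6.
So F validates K, D; T would additionally require R to be reflexive. The strongest is D.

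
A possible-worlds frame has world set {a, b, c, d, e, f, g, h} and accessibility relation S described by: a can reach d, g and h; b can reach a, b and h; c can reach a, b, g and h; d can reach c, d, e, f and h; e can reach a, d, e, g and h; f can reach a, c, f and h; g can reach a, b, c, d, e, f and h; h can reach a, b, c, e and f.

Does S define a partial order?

No

Reflexive: no — a is not related to itself.
Transitive: no — a S d and d S c, but not a S c.
Antisymmetric: no — a S g and g S a with a ≠ g.
So S is not a partial order.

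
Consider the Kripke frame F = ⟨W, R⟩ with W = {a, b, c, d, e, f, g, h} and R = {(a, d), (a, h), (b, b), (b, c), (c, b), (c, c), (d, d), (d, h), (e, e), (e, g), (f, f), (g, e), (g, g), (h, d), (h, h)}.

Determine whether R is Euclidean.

Yes

Euclidean: yes — any two successors of a common world are R-related.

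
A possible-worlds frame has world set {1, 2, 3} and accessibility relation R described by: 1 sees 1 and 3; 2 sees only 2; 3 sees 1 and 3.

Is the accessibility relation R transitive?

Yes

Transitive: yes — every two-step R-path is closed by a direct edge.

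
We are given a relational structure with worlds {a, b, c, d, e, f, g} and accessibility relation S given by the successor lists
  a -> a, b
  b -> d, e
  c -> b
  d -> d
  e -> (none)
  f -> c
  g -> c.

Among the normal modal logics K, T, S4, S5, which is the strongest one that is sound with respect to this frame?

Reflexive (axiom T): no — b is not related to itself.
Transitive (axiom 4): no — a S b and b S d, but not a S d.
Euclidean (axiom 5): no — b S d and b S e, but not d S e.
So F validates K; T would additionally require S to be reflexive. The strongest is K.

K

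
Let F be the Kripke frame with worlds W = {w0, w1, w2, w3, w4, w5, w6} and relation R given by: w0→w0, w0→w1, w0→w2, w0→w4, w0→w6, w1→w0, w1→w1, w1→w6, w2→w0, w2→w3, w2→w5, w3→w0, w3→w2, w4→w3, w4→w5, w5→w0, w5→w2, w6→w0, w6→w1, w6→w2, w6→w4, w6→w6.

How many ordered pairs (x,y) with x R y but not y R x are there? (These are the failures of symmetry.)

7

Enumerating: (w0,w4), (w3,w0), (w4,w3), (w4,w5), (w5,w0), (w6,w2), (w6,w4).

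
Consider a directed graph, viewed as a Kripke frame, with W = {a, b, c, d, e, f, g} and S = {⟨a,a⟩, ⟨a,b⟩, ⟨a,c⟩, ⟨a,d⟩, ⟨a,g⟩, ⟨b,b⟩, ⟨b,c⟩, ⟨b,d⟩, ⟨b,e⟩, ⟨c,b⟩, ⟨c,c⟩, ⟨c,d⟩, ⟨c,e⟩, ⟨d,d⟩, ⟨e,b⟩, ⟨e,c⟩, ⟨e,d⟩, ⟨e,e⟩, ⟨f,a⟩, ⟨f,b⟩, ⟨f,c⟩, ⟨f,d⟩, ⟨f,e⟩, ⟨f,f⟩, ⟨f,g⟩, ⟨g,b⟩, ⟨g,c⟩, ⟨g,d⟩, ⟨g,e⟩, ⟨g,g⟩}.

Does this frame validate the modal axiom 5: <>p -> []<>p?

The schema 5 characterises exactly the Euclidean frames.
Euclidean: no — a S b and a S g, but not b S g.

No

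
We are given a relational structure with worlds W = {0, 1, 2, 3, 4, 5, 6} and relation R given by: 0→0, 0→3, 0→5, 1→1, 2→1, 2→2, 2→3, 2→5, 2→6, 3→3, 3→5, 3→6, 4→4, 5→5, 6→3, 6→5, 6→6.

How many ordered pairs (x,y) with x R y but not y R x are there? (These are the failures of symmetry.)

8

Enumerating: (0,3), (0,5), (2,1), (2,3), (2,5), (2,6), (3,5), (6,5).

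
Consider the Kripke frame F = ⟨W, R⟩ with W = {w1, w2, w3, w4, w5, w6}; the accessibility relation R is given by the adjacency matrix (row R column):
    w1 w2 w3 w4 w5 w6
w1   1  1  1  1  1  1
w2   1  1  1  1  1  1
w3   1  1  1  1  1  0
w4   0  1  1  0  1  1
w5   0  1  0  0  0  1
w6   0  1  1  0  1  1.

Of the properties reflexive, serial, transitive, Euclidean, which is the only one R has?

Reflexive: no — w4 is not related to itself.
Serial: yes — every world has a successor (e.g. w1 R w1).
Transitive: no — w3 R w1 and w1 R w6, but not w3 R w6.
Euclidean: no — w1 R w3 and w1 R w6, but not w3 R w6.
Only serial holds.

serial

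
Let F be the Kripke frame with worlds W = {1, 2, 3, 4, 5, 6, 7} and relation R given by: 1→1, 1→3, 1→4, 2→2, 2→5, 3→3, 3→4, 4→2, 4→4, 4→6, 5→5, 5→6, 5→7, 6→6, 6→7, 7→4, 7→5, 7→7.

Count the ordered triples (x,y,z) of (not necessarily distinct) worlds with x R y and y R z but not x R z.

Enumerating: (1,4,2), (1,4,6), (2,5,6), (2,5,7), (3,4,2), (3,4,6), (4,2,5), (4,6,7), (5,7,4), (6,7,4), (6,7,5), (7,4,2), (7,4,6), (7,5,6).

14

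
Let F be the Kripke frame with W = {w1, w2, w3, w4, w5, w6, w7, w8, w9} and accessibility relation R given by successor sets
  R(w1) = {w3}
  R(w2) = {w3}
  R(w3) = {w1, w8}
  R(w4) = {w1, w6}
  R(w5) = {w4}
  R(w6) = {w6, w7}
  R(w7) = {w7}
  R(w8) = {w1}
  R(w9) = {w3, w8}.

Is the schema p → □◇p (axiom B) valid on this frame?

Axiom B corresponds to the accessibility relation being symmetric.
Symmetric: no — w2 R w3 but not w3 R w2.

No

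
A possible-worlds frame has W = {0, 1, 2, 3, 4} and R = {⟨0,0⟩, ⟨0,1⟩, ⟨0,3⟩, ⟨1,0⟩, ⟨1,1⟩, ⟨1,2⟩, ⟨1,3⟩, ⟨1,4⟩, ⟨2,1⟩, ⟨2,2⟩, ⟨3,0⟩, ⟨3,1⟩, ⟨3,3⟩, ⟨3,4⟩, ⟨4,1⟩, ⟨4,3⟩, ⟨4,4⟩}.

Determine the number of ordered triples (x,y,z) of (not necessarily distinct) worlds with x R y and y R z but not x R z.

10

Enumerating: (0,1,2), (0,1,4), (0,3,4), (2,1,0), (2,1,3), (2,1,4), (3,1,2), (4,1,0), (4,1,2), (4,3,0).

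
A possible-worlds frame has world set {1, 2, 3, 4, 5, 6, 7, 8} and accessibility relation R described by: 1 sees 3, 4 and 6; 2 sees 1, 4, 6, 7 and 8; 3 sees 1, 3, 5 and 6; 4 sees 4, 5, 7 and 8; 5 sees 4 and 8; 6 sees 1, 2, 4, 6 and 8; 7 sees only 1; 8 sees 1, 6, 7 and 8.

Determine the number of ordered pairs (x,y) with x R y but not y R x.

Enumerating: (1,4), (2,1), (2,4), (2,7), (2,8), (3,5), (3,6), (4,7), (4,8), (5,8), (6,4), (7,1), (8,1), (8,7).

14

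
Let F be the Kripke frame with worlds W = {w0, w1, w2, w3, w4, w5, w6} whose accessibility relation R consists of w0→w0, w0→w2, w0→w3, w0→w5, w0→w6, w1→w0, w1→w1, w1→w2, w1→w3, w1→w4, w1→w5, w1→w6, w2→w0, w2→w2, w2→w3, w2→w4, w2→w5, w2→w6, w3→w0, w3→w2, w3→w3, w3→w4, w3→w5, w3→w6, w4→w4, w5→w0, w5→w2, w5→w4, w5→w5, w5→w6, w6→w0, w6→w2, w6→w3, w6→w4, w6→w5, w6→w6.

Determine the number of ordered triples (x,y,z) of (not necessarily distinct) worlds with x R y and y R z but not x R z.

7

Enumerating: (w0,w2,w4), (w0,w3,w4), (w0,w5,w4), (w0,w6,w4), (w5,w0,w3), (w5,w2,w3), (w5,w6,w3).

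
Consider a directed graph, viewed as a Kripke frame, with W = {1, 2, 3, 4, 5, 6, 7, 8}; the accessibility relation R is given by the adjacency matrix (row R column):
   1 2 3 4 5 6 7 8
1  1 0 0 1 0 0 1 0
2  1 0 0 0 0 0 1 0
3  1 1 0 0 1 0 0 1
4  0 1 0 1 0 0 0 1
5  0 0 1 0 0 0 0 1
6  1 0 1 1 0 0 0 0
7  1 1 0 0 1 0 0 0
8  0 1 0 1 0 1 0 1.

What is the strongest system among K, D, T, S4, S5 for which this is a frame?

Serial (axiom D): yes — every world has a successor (e.g. 1 R 1).
Reflexive (axiom T): no — 2 is not related to itself.
Transitive (axiom 4): no — 1 R 4 and 4 R 2, but not 1 R 2.
Euclidean (axiom 5): no — 1 R 4 and 1 R 7, but not 4 R 7.
So F validates K, D; T would additionally require R to be reflexive. The strongest is D.

D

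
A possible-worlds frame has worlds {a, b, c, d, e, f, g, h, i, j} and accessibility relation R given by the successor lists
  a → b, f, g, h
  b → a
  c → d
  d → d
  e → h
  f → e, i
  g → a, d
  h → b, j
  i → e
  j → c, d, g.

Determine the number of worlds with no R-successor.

0

R is serial; there are no such worlds.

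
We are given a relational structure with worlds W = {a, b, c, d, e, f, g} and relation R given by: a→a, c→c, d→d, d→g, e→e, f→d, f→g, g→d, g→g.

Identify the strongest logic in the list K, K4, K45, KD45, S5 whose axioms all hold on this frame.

Transitive (axiom 4): yes — every two-step R-path is closed by a direct edge.
Euclidean (axiom 5): yes — any two successors of a common world are R-related.
Serial (axiom D): no — b has no R-successor.
Reflexive (axiom T): no — b is not related to itself.
So F validates K, K4, K45; KD45 would additionally require R to be serial. The strongest is K45.

K45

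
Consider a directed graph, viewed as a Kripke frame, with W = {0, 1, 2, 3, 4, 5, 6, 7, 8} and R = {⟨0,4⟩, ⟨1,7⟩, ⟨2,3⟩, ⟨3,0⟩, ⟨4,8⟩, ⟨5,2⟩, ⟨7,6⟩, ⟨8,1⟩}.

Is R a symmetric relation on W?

Symmetric: no — 0 R 4 but not 4 R 0.

No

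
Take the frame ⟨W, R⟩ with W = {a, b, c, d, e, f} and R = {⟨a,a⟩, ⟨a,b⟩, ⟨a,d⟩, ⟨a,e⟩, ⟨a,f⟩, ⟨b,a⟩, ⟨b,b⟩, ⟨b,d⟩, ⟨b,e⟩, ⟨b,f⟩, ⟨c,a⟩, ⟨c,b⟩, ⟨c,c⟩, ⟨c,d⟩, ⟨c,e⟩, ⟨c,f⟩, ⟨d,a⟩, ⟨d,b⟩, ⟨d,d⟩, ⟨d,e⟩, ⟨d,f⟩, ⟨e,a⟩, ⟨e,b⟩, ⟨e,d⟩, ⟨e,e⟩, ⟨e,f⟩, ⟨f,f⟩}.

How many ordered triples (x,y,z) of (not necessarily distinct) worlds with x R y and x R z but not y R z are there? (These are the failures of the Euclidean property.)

25

Enumerating: (a,f,a), (a,f,b), (a,f,d), (a,f,e), (b,f,a), (b,f,b), (b,f,d), (b,f,e), (c,a,c), (c,b,c), (c,d,c), (c,e,c), … and 13 more.
Total: 25.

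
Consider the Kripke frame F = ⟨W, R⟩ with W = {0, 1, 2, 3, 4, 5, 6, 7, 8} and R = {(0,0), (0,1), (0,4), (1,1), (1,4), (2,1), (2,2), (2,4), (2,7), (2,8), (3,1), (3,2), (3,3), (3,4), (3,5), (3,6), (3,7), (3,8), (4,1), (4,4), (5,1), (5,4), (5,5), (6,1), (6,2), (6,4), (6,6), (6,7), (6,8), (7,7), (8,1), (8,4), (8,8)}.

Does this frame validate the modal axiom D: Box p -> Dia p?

Yes

Axiom D corresponds to the accessibility relation being serial.
Serial: yes — every world has a successor (e.g. 0 R 0).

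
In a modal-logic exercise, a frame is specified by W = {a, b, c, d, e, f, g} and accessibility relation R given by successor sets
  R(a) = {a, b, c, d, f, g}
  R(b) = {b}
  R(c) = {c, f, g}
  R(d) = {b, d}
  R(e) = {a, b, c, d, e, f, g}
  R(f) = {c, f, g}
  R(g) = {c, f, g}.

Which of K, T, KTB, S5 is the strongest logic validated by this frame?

Reflexive (axiom T): yes — every world is R-related to itself.
Symmetric (axiom B): no — a R b but not b R a.
Euclidean (axiom 5): no — a R b and a R c, but not b R c.
So F validates K, T; KTB would additionally require R to be symmetric. The strongest is T.

T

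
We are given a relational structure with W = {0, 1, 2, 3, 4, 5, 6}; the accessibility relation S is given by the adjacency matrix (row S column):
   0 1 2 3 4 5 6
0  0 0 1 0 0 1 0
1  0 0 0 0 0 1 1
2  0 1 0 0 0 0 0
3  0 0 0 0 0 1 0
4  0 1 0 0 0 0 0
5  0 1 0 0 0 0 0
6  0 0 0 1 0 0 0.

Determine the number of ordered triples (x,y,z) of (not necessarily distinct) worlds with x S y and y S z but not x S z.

Enumerating: (0,2,1), (0,5,1), (1,5,1), (1,6,3), (2,1,5), (2,1,6), (3,5,1), (4,1,5), (4,1,6), (5,1,5), (5,1,6), (6,3,5).

12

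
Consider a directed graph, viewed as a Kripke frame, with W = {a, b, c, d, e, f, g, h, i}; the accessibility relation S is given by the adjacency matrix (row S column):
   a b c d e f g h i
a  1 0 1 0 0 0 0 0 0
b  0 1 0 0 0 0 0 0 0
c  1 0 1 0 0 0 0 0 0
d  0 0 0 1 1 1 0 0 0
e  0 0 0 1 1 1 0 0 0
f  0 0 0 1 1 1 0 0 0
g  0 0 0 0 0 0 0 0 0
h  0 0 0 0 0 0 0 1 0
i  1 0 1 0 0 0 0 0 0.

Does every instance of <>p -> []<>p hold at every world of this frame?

By correspondence theory, 5 is valid on a frame iff S is Euclidean.
Euclidean: yes — any two successors of a common world are S-related.

Yes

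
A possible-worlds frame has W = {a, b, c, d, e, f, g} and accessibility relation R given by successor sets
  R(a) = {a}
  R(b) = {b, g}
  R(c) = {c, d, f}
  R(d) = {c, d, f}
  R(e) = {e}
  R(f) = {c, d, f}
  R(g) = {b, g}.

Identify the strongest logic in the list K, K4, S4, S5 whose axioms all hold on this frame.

S5

Transitive (axiom 4): yes — every two-step R-path is closed by a direct edge.
Reflexive (axiom T): yes — every world is R-related to itself.
Euclidean (axiom 5): yes — any two successors of a common world are R-related.
So F validates K, K4, S4, S5. The strongest is S5.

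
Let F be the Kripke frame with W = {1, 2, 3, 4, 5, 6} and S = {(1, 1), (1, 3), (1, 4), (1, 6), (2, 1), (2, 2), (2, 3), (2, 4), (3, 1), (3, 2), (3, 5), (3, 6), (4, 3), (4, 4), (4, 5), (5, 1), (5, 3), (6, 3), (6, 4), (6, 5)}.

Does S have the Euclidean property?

No

Euclidean: no — 1 S 3 and 1 S 4, but not 3 S 4.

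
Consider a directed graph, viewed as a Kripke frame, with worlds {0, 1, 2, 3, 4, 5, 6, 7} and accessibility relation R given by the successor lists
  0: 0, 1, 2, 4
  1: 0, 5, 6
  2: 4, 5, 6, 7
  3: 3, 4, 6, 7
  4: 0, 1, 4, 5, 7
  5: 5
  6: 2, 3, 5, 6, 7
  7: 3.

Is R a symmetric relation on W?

Symmetric: no — 0 R 2 but not 2 R 0.

No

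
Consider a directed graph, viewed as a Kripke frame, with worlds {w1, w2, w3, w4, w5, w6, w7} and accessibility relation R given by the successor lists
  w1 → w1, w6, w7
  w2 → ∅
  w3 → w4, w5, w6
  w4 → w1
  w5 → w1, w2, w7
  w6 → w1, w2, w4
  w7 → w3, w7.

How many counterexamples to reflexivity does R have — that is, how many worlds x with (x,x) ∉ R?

5

Enumerating: w2, w3, w4, w5, w6.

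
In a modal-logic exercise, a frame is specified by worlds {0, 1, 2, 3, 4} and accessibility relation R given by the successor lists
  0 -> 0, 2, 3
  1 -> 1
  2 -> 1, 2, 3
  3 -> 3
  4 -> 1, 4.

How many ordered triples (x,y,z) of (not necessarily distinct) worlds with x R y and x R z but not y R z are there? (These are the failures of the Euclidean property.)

Enumerating: (0,2,0), (0,3,0), (0,3,2), (2,1,2), (2,1,3), (2,3,1), (2,3,2), (4,1,4).

8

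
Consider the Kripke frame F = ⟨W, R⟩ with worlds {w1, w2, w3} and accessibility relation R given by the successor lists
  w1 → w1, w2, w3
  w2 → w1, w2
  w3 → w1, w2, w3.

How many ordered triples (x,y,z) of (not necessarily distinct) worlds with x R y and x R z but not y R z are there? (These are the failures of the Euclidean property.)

2

Enumerating: (w1,w2,w3), (w3,w2,w3).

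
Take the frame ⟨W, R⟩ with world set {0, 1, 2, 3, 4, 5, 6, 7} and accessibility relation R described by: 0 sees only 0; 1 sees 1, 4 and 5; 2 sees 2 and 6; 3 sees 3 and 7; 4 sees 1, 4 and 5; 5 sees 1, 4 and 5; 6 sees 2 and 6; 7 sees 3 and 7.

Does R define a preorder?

Reflexive: yes — every world is R-related to itself.
Transitive: yes — every two-step R-path is closed by a direct edge.
So R is a preorder.

Yes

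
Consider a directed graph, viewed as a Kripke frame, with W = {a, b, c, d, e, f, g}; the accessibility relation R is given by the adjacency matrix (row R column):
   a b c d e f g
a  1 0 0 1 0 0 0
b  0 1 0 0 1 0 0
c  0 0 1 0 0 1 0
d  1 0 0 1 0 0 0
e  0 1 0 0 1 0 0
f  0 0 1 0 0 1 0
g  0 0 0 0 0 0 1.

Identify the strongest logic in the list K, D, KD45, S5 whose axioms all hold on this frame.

Serial (axiom D): yes — every world has a successor (e.g. a R a).
Euclidean (axiom 5): yes — any two successors of a common world are R-related.
Transitive (axiom 4): yes — every two-step R-path is closed by a direct edge.
Reflexive (axiom T): yes — every world is R-related to itself.
So F validates K, D, KD45, S5. The strongest is S5.

S5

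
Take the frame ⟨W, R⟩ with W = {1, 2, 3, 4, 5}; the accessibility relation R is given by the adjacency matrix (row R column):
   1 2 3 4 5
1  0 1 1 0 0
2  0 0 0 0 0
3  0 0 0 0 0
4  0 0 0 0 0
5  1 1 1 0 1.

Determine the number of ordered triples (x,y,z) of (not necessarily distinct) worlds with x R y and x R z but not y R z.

Enumerating: (1,2,2), (1,2,3), (1,3,2), (1,3,3), (5,1,1), (5,1,5), (5,2,1), (5,2,2), (5,2,3), (5,2,5), (5,3,1), (5,3,2), (5,3,3), (5,3,5).

14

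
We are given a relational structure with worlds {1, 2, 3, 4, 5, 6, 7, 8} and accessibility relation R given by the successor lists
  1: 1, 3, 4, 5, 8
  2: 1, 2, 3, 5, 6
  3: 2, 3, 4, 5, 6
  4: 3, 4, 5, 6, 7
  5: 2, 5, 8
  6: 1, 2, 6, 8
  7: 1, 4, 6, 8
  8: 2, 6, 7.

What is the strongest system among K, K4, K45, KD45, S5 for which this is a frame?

Transitive (axiom 4): no — 1 R 3 and 3 R 2, but not 1 R 2.
Euclidean (axiom 5): no — 1 R 3 and 1 R 8, but not 3 R 8.
Serial (axiom D): yes — every world has a successor (e.g. 1 R 1).
Reflexive (axiom T): no — 7 is not related to itself.
So F validates K; K4 would additionally require R to be transitive. The strongest is K.

K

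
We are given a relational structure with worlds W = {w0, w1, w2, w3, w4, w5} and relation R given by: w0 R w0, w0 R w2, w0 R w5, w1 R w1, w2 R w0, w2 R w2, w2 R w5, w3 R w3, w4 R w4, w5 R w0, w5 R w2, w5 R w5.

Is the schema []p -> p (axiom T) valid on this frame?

Yes

The schema T characterises exactly the reflexive frames.
Reflexive: yes — every world is R-related to itself.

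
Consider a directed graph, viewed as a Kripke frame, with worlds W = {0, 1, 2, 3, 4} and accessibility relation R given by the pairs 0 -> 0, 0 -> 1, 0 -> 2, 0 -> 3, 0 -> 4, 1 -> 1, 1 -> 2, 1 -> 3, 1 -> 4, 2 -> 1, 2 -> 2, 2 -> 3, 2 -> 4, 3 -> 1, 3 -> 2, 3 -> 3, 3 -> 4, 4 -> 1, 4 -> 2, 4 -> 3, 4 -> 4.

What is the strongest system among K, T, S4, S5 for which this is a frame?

Reflexive (axiom T): yes — every world is R-related to itself.
Transitive (axiom 4): yes — every two-step R-path is closed by a direct edge.
Euclidean (axiom 5): no — 0 R 1 and 0 R 0, but not 1 R 0.
So F validates K, T, S4; S5 would additionally require R to be Euclidean. The strongest is S4.

S4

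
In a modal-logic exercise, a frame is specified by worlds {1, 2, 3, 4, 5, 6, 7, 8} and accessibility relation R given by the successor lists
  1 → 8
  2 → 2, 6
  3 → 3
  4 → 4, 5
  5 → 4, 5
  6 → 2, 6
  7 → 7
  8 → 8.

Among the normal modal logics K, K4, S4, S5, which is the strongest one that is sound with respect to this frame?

K4

Transitive (axiom 4): yes — every two-step R-path is closed by a direct edge.
Reflexive (axiom T): no — 1 is not related to itself.
Euclidean (axiom 5): yes — any two successors of a common world are R-related.
So F validates K, K4; S4 would additionally require R to be reflexive. The strongest is K4.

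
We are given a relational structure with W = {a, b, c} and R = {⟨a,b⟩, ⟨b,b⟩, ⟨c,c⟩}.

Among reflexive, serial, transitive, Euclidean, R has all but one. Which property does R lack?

reflexive

Reflexive: no — a is not related to itself.
Serial: yes — every world has a successor (e.g. a R b).
Transitive: yes — every two-step R-path is closed by a direct edge.
Euclidean: yes — any two successors of a common world are R-related.
Only reflexive fails.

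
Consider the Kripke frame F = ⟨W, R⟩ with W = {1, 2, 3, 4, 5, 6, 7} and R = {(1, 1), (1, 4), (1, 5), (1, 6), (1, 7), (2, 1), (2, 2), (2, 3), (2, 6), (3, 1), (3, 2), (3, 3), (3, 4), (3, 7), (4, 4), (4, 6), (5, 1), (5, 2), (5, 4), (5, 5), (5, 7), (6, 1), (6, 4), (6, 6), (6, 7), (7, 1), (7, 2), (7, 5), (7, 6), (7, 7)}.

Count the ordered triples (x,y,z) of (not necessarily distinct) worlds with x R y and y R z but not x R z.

29

Enumerating: (1,5,2), (1,7,2), (2,1,4), (2,1,5), (2,1,7), (2,3,4), (2,3,7), (2,6,4), (2,6,7), (3,1,5), (3,1,6), (3,2,6), … and 17 more.
Total: 29.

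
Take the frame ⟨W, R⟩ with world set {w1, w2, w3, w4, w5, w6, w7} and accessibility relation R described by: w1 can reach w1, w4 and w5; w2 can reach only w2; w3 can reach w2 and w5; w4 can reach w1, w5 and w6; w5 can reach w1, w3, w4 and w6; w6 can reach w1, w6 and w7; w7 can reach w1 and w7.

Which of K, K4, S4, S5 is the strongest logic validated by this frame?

Transitive (axiom 4): no — w1 R w4 and w4 R w6, but not w1 R w6.
Reflexive (axiom T): no — w3 is not related to itself.
Euclidean (axiom 5): no — w3 R w2 and w3 R w5, but not w2 R w5.
So F validates K; K4 would additionally require R to be transitive. The strongest is K.

K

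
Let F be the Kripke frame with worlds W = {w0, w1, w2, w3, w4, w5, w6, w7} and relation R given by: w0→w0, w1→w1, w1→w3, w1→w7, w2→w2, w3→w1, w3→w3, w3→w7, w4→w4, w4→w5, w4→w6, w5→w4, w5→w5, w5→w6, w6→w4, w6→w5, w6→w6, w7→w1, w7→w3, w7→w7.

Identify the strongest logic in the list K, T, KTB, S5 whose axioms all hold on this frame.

Reflexive (axiom T): yes — every world is R-related to itself.
Symmetric (axiom B): yes — every pair in R has its reverse in R.
Euclidean (axiom 5): yes — any two successors of a common world are R-related.
So F validates K, T, KTB, S5. The strongest is S5.

S5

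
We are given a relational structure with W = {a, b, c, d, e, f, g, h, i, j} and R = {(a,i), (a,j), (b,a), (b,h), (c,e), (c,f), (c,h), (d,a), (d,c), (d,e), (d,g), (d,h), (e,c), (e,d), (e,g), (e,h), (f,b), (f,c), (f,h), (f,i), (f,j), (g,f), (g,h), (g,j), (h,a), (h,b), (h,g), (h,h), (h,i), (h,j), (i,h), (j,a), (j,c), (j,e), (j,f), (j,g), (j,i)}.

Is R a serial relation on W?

Yes

Serial: yes — every world has a successor (e.g. a R i).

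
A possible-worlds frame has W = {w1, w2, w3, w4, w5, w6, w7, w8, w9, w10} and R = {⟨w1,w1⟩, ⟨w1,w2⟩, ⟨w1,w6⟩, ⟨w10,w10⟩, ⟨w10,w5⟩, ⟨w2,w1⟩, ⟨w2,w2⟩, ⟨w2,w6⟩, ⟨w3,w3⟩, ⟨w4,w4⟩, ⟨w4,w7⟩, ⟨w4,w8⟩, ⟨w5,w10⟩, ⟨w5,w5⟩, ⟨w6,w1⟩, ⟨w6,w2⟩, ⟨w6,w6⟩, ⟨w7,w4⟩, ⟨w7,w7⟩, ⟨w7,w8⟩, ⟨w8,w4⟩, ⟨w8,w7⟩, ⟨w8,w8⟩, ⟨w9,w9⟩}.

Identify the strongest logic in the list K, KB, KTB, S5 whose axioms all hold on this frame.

Symmetric (axiom B): yes — every pair in R has its reverse in R.
Reflexive (axiom T): yes — every world is R-related to itself.
Euclidean (axiom 5): yes — any two successors of a common world are R-related.
So F validates K, KB, KTB, S5. The strongest is S5.

S5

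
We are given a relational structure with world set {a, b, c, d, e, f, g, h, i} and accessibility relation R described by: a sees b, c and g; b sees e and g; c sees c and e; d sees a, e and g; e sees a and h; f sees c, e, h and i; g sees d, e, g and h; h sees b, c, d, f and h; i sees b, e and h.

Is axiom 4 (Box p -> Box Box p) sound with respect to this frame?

By correspondence theory, 4 is valid on a frame iff R is transitive.
Transitive: no — a R b and b R e, but not a R e.

No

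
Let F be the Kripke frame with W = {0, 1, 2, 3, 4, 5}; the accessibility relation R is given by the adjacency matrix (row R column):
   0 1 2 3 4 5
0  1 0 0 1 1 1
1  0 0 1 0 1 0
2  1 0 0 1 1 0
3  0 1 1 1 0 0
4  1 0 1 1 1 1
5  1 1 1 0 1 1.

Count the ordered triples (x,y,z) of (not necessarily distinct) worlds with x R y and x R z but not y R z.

27

Enumerating: (0,3,0), (0,3,4), (0,3,5), (0,5,3), (1,2,2), (2,3,0), (2,3,4), (3,1,1), (3,1,3), (3,2,1), (3,2,2), (4,0,2), … and 15 more.
Total: 27.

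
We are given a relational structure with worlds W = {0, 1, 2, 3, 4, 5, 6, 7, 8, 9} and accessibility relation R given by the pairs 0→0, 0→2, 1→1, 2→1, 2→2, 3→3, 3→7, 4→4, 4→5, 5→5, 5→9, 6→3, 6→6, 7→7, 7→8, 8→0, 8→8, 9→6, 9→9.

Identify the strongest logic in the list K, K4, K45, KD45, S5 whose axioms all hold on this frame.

K

Transitive (axiom 4): no — 0 R 2 and 2 R 1, but not 0 R 1.
Euclidean (axiom 5): no — 0 R 2 and 0 R 0, but not 2 R 0.
Serial (axiom D): yes — every world has a successor (e.g. 0 R 0).
Reflexive (axiom T): yes — every world is R-related to itself.
So F validates K; K4 would additionally require R to be transitive. The strongest is K.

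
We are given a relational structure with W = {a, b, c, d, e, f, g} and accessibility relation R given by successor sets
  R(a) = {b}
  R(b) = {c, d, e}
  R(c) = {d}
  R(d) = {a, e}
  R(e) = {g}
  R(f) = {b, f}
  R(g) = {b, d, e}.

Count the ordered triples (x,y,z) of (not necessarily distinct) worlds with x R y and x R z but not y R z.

22

Enumerating: (a,b,b), (b,c,c), (b,c,e), (b,d,c), (b,d,d), (b,e,c), (b,e,d), (b,e,e), (c,d,d), (d,a,a), (d,a,e), (d,e,a), … and 10 more.
Total: 22.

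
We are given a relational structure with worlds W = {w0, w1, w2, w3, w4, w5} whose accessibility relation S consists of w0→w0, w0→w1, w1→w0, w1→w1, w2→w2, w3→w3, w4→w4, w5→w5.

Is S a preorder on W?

Reflexive: yes — every world is S-related to itself.
Transitive: yes — every two-step S-path is closed by a direct edge.
So S is a preorder.

Yes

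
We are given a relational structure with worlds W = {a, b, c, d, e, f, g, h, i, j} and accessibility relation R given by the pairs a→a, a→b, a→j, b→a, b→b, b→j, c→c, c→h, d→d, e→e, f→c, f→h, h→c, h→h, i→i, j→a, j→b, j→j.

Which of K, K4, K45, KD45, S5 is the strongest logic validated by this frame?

Transitive (axiom 4): yes — every two-step R-path is closed by a direct edge.
Euclidean (axiom 5): yes — any two successors of a common world are R-related.
Serial (axiom D): no — g has no R-successor.
Reflexive (axiom T): no — f is not related to itself.
So F validates K, K4, K45; KD45 would additionally require R to be serial. The strongest is K45.

K45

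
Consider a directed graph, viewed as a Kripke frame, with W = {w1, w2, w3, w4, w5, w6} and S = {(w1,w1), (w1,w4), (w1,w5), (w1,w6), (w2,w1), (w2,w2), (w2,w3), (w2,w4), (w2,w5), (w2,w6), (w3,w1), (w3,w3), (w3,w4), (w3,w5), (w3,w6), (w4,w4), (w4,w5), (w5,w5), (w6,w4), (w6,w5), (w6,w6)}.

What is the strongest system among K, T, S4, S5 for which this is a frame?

S4

Reflexive (axiom T): yes — every world is S-related to itself.
Transitive (axiom 4): yes — every two-step S-path is closed by a direct edge.
Euclidean (axiom 5): no — w1 S w4 and w1 S w6, but not w4 S w6.
So F validates K, T, S4; S5 would additionally require S to be Euclidean. The strongest is S4.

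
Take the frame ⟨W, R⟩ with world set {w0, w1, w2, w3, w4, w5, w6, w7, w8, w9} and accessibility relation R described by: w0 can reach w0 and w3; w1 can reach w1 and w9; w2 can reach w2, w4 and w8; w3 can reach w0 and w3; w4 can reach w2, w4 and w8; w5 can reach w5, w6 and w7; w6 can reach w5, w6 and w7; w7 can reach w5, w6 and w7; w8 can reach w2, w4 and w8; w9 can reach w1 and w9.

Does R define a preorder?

Yes

Reflexive: yes — every world is R-related to itself.
Transitive: yes — every two-step R-path is closed by a direct edge.
So R is a preorder.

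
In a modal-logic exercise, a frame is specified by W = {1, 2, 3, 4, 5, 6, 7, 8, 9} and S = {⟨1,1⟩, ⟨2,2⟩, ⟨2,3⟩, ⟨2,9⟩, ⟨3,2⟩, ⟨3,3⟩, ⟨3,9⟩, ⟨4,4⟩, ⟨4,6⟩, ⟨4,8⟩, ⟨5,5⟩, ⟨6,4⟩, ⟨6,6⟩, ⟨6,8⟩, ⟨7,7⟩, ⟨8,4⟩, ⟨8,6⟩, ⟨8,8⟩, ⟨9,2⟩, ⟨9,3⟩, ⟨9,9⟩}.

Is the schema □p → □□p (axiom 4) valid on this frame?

Yes

By correspondence theory, 4 is valid on a frame iff S is transitive.
Transitive: yes — every two-step S-path is closed by a direct edge.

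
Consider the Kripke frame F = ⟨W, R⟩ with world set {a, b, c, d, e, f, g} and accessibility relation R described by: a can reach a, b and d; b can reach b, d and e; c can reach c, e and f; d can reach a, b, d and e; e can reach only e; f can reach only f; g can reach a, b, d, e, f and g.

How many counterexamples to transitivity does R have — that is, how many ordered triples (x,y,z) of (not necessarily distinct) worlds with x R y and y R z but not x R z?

Enumerating: (a,b,e), (a,d,e), (b,d,a).

3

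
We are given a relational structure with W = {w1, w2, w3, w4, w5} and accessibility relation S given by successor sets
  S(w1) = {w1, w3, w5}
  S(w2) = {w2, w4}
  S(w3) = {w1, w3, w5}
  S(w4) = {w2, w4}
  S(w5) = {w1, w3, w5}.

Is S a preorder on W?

Reflexive: yes — every world is S-related to itself.
Transitive: yes — every two-step S-path is closed by a direct edge.
So S is a preorder.

Yes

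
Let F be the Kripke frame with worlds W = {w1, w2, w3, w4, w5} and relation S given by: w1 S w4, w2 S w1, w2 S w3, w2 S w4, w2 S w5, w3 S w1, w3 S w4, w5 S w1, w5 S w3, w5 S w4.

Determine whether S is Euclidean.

No

Euclidean: no — w2 S w1 and w2 S w3, but not w1 S w3.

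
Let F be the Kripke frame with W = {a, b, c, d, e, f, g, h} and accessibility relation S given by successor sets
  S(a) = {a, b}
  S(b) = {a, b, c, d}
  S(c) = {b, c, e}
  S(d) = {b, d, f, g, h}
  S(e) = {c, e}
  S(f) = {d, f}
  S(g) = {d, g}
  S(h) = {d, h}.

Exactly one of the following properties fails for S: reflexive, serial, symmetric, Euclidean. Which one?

Reflexive: yes — every world is S-related to itself.
Serial: yes — every world has a successor (e.g. a S a).
Symmetric: yes — every pair in S has its reverse in S.
Euclidean: no — b S a and b S c, but not a S c.
Only Euclidean fails.

Euclidean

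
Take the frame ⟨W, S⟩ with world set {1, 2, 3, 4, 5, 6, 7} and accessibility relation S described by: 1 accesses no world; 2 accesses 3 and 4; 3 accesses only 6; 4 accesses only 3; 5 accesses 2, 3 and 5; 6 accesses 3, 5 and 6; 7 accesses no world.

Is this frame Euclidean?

No

Euclidean: no — 2 S 3 and 2 S 4, but not 3 S 4.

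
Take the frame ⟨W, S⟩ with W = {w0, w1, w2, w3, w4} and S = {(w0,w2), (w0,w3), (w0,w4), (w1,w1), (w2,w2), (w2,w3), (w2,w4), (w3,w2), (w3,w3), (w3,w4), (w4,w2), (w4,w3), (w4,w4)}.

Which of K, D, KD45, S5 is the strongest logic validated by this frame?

KD45

Serial (axiom D): yes — every world has a successor (e.g. w0 S w2).
Euclidean (axiom 5): yes — any two successors of a common world are S-related.
Transitive (axiom 4): yes — every two-step S-path is closed by a direct edge.
Reflexive (axiom T): no — w0 is not related to itself.
So F validates K, D, KD45; S5 would additionally require S to be reflexive. The strongest is KD45.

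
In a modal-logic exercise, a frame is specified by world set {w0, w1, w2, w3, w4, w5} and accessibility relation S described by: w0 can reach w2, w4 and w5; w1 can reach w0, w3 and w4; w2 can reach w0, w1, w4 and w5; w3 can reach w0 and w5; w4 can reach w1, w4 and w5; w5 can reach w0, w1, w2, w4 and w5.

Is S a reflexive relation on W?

Reflexive: no — w0 is not related to itself.

No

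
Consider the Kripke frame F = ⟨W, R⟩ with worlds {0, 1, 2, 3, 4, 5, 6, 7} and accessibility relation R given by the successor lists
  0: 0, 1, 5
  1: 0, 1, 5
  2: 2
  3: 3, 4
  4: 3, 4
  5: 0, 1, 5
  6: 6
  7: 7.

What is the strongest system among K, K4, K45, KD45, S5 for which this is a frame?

Transitive (axiom 4): yes — every two-step R-path is closed by a direct edge.
Euclidean (axiom 5): yes — any two successors of a common world are R-related.
Serial (axiom D): yes — every world has a successor (e.g. 0 R 0).
Reflexive (axiom T): yes — every world is R-related to itself.
So F validates K, K4, K45, KD45, S5. The strongest is S5.

S5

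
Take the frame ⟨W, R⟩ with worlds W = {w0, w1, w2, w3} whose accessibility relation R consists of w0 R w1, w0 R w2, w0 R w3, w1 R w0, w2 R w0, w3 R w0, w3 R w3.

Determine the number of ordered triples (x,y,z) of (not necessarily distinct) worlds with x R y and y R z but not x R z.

Enumerating: (w0,w1,w0), (w0,w2,w0), (w0,w3,w0), (w1,w0,w1), (w1,w0,w2), (w1,w0,w3), (w2,w0,w1), (w2,w0,w2), (w2,w0,w3), (w3,w0,w1), (w3,w0,w2).

11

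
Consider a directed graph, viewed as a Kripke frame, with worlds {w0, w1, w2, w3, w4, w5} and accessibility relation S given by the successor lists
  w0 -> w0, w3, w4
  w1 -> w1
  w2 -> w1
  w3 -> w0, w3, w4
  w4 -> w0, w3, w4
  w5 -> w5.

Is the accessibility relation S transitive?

Transitive: yes — every two-step S-path is closed by a direct edge.

Yes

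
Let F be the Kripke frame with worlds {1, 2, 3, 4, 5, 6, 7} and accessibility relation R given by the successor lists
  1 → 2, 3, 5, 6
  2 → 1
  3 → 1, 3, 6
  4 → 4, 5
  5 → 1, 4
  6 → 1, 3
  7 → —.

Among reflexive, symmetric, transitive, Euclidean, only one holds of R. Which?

Reflexive: no — 1 is not related to itself.
Symmetric: yes — every pair in R has its reverse in R.
Transitive: no — 1 R 5 and 5 R 4, but not 1 R 4.
Euclidean: no — 1 R 2 and 1 R 3, but not 2 R 3.
Only symmetric holds.

symmetric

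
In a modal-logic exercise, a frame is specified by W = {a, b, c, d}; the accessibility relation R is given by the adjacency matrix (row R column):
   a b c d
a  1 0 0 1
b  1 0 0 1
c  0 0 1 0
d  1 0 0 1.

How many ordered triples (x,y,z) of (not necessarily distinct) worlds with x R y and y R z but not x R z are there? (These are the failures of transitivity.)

R is transitive; there are no such tuples.

0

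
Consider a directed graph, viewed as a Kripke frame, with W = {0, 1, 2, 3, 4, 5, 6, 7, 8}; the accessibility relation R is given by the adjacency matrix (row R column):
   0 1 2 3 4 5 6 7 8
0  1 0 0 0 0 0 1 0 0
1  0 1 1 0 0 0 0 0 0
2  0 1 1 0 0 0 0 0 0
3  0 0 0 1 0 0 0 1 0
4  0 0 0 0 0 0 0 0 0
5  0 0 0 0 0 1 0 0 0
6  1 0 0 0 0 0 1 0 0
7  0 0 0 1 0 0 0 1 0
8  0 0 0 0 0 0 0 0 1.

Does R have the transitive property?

Yes

Transitive: yes — every two-step R-path is closed by a direct edge.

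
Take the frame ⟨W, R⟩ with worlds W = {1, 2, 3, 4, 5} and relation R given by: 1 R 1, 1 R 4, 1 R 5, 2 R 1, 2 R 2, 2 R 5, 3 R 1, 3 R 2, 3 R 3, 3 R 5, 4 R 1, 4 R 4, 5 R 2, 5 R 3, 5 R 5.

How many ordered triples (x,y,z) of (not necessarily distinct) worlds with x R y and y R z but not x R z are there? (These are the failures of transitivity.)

Enumerating: (1,5,2), (1,5,3), (2,1,4), (2,5,3), (3,1,4), (4,1,5), (5,2,1), (5,3,1).

8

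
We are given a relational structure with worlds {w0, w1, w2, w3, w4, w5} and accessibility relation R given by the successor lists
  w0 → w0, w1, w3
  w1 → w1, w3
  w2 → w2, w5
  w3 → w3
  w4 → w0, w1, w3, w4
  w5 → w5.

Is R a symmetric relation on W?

No

Symmetric: no — w0 R w1 but not w1 R w0.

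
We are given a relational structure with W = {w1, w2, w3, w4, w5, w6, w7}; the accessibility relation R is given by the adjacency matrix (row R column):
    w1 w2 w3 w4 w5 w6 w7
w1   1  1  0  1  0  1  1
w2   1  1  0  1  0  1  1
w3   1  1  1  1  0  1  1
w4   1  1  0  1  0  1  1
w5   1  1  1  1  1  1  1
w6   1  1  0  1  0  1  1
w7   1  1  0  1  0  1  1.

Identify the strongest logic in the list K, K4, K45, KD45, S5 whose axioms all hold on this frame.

K4

Transitive (axiom 4): yes — every two-step R-path is closed by a direct edge.
Euclidean (axiom 5): no — w5 R w1 and w5 R w3, but not w1 R w3.
Serial (axiom D): yes — every world has a successor (e.g. w1 R w1).
Reflexive (axiom T): yes — every world is R-related to itself.
So F validates K, K4; K45 would additionally require R to be Euclidean. The strongest is K4.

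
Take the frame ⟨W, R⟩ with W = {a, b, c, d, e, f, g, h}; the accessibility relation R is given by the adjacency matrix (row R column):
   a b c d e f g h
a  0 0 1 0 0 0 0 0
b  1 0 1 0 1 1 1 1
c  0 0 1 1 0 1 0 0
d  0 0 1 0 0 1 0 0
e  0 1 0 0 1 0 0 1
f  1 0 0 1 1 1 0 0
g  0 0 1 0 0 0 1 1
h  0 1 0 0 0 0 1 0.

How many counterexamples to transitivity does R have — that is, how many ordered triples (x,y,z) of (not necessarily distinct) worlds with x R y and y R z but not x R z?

Enumerating: (a,c,d), (a,c,f), (b,c,d), (b,e,b), (b,f,d), (b,h,b), (c,f,a), (c,f,e), (d,c,d), (d,f,a), (d,f,d), (d,f,e), … and 19 more.
Total: 31.

31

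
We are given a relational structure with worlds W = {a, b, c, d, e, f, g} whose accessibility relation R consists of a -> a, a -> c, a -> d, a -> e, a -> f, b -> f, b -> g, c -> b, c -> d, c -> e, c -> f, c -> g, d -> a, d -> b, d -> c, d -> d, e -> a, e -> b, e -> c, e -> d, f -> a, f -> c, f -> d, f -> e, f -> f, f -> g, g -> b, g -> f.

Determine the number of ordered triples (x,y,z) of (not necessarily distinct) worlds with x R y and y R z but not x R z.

Enumerating: (a,c,b), (a,c,g), (a,d,b), (a,e,b), (a,f,g), (b,f,a), (b,f,c), (b,f,d), (b,f,e), (b,g,b), (c,d,a), (c,d,c), … and 28 more.
Total: 40.

40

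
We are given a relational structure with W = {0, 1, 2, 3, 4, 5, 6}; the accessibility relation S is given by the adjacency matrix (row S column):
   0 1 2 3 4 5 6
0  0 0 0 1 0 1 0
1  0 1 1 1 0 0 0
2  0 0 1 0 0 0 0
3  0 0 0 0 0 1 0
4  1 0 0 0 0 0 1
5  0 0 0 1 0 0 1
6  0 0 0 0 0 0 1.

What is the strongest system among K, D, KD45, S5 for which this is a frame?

D

Serial (axiom D): yes — every world has a successor (e.g. 0 S 3).
Euclidean (axiom 5): no — 1 S 2 and 1 S 3, but not 2 S 3.
Transitive (axiom 4): no — 0 S 5 and 5 S 6, but not 0 S 6.
Reflexive (axiom T): no — 0 is not related to itself.
So F validates K, D; KD45 would additionally require S to be Euclidean and transitive. The strongest is D.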